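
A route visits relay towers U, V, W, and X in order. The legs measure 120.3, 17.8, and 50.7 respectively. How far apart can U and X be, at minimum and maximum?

The maximum is all hops collinear in one direction: 120.3 + 17.8 + 50.7 = 188.8.
The longest hop is 120.3; the others sum to 68.5. Folding the others back against it leaves at least 120.3 − 68.5 = 51.8.

51.8 ≤ UX ≤ 188.8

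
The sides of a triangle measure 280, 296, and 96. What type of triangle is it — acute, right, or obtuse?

right

Compare the square of the longest side to the sum of squares of the other two: 96² + 280² = 87616 = 296².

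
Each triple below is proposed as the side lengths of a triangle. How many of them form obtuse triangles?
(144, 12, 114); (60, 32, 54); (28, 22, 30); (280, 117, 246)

(144,12,114): 12+114 ≤ 144, not a triangle
(60,32,54): 32²+54² = 3940 > 3600 = 60² → acute
(28,22,30): 22²+28² = 1268 > 900 = 30² → acute
(280,117,246): 117²+246² = 74205 < 78400 = 280² → obtuse
1 of the 4 is obtuse.

1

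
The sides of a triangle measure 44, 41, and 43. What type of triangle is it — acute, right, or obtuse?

Compare the square of the longest side to the sum of squares of the other two: 41² + 43² = 3530 > 1936 = 44².

acute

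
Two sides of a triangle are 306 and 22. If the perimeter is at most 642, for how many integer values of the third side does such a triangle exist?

30

Triangle inequality: 284 < x < 328. Perimeter ≤ 642 gives x ≤ 642 − 306 − 22 = 314.
So 284 < x ≤ 314; integers 285 through 314: 30 values.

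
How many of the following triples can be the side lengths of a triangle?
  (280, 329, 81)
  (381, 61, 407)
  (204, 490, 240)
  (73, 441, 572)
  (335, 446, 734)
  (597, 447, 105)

3

(81,280,329): 81+280 > 329 → valid
(61,381,407): 61+381 > 407 → valid
(204,240,490): 204+240 ≤ 490 → not valid
(73,441,572): 73+441 ≤ 572 → not valid
(335,446,734): 335+446 > 734 → valid
(105,447,597): 105+447 ≤ 597 → not valid
3 of the 6 triples form a triangle.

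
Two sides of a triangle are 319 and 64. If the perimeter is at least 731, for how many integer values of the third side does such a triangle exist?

35

Triangle inequality: 255 < x < 383. Perimeter ≥ 731 gives x ≥ 731 − 319 − 64 = 348.
So 348 ≤ x < 383; integers 348 through 382: 35 values.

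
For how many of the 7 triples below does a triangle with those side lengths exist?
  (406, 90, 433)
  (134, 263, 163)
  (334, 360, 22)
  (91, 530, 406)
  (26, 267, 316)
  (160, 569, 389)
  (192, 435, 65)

(90,406,433): 90+406 > 433 → valid
(134,163,263): 134+163 > 263 → valid
(22,334,360): 22+334 ≤ 360 → not valid
(91,406,530): 91+406 ≤ 530 → not valid
(26,267,316): 26+267 ≤ 316 → not valid
(160,389,569): 160+389 ≤ 569 → not valid
(65,192,435): 65+192 ≤ 435 → not valid
2 of the 7 triples form a triangle.

2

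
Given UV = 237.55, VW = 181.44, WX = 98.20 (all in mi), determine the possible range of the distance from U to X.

0 ≤ UX ≤ 517.19 mi

The maximum is all hops collinear in one direction: 237.55 + 181.44 + 98.20 = 517.19.
The longest hop is 237.55; the others sum to 279.64. Since 237.55 ≤ 279.64, the path can fold back on itself completely, so the minimum distance is 0.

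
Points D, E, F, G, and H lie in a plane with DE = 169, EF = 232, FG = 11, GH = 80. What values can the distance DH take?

0 ≤ DH ≤ 492

The maximum is all hops collinear in one direction: 169 + 232 + 11 + 80 = 492.
The longest hop is 232; the others sum to 260. Since 232 ≤ 260, the path can fold back on itself completely, so the minimum distance is 0.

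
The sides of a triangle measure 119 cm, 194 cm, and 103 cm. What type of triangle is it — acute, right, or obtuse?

Compare the square of the longest side to the sum of squares of the other two: 103² + 119² = 24770 < 37636 = 194².

obtuse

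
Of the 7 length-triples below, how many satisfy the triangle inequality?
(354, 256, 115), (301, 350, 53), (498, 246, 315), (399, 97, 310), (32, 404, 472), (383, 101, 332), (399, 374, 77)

(115,256,354): 115+256 > 354 → valid
(53,301,350): 53+301 > 350 → valid
(246,315,498): 246+315 > 498 → valid
(97,310,399): 97+310 > 399 → valid
(32,404,472): 32+404 ≤ 472 → not valid
(101,332,383): 101+332 > 383 → valid
(77,374,399): 77+374 > 399 → valid
6 of the 7 triples form a triangle.

6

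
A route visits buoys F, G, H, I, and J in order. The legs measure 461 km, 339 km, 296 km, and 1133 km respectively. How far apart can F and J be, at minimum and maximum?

37 ≤ FJ ≤ 2229 km

The maximum is all hops collinear in one direction: 461 + 339 + 296 + 1133 = 2229.
The longest hop is 1133; the others sum to 1096. Folding the others back against it leaves at least 1133 − 1096 = 37.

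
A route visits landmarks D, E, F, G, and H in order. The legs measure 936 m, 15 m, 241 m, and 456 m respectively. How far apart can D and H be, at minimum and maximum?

The maximum is all hops collinear in one direction: 936 + 15 + 241 + 456 = 1648.
The longest hop is 936; the others sum to 712. Folding the others back against it leaves at least 936 − 712 = 224.

224 ≤ DH ≤ 1648 m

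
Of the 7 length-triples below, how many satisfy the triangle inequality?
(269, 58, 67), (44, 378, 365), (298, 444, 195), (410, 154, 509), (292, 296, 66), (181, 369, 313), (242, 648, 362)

5

(58,67,269): 58+67 ≤ 269 → not valid
(44,365,378): 44+365 > 378 → valid
(195,298,444): 195+298 > 444 → valid
(154,410,509): 154+410 > 509 → valid
(66,292,296): 66+292 > 296 → valid
(181,313,369): 181+313 > 369 → valid
(242,362,648): 242+362 ≤ 648 → not valid
5 of the 7 triples form a triangle.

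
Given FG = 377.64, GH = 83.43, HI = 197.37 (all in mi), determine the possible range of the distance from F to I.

The maximum is all hops collinear in one direction: 377.64 + 83.43 + 197.37 = 658.44.
The longest hop is 377.64; the others sum to 280.80. Folding the others back against it leaves at least 377.64 − 280.80 = 96.84.

96.84 ≤ FI ≤ 658.44 mi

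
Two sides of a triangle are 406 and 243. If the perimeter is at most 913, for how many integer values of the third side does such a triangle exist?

Triangle inequality: 163 < x < 649. Perimeter ≤ 913 gives x ≤ 913 − 406 − 243 = 264.
So 163 < x ≤ 264; integers 164 through 264: 101 values.

101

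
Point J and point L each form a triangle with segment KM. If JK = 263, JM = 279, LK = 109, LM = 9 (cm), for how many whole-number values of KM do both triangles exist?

17

From triangle JKM: 16 < KM < 542.
From triangle LKM: 100 < KM < 118.
Intersection: 100 < KM < 118, so integers 101 through 117: 17 values.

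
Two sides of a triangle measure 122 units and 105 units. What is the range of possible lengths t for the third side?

17 < t < 227

By the triangle inequality, t must be less than 122 + 105 = 227 and greater than |122 − 105| = 17.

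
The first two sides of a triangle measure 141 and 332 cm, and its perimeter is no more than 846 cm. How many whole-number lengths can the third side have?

182

Triangle inequality: 191 < x < 473. Perimeter ≤ 846 gives x ≤ 846 − 141 − 332 = 373.
So 191 < x ≤ 373; integers 192 through 373: 182 values.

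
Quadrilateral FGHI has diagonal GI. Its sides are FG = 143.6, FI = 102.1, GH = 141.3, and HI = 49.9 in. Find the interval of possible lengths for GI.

From triangle FGI: |143.6 − 102.1| < GI < 143.6 + 102.1, i.e. 41.5 < GI < 245.7.
From triangle HGI: 91.4 < GI < 191.2.
Both must hold, so GI lies in the intersection.

91.4 < GI < 191.2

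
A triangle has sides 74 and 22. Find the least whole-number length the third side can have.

The third side must be strictly greater than |74 − 22| = 52.
The smallest integer above 52 is 53.

53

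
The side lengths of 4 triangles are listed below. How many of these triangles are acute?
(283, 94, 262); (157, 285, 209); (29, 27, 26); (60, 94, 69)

1

(283,94,262): 94²+262² = 77480 < 80089 = 283² → obtuse
(157,285,209): 157²+209² = 68330 < 81225 = 285² → obtuse
(29,27,26): 26²+27² = 1405 > 841 = 29² → acute
(60,94,69): 60²+69² = 8361 < 8836 = 94² → obtuse
1 of the 4 is acute.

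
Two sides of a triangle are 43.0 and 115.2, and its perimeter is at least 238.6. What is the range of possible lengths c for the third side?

80.4 ≤ c < 158.2

Triangle inequality alone gives 72.2 < c < 158.2.
The perimeter condition gives c ≥ 238.6 − 43.0 − 115.2 = 80.4.
Intersecting the two: 80.4 ≤ c < 158.2.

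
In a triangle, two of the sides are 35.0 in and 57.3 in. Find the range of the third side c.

22.3 < c < 92.3

By the triangle inequality, c must be less than 35.0 + 57.3 = 92.3 and greater than |35.0 − 57.3| = 22.3.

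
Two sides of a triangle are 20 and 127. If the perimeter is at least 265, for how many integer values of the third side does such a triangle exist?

29

Triangle inequality: 107 < x < 147. Perimeter ≥ 265 gives x ≥ 265 − 20 − 127 = 118.
So 118 ≤ x < 147; integers 118 through 146: 29 values.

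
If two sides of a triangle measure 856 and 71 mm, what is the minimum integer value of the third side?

786

The third side must be strictly greater than |856 − 71| = 785.
The smallest integer above 785 is 786.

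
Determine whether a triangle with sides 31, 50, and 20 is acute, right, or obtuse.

Compare the square of the longest side to the sum of squares of the other two: 20² + 31² = 1361 < 2500 = 50².

obtuse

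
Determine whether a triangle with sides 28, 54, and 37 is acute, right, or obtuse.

obtuse

Compare the square of the longest side to the sum of squares of the other two: 28² + 37² = 2153 < 2916 = 54².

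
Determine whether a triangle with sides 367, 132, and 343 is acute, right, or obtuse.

Compare the square of the longest side to the sum of squares of the other two: 132² + 343² = 135073 > 134689 = 367².

acute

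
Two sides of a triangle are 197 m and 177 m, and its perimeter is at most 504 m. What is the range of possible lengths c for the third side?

20 < c ≤ 130

Triangle inequality alone gives 20 < c < 374.
The perimeter condition gives c ≤ 504 − 197 − 177 = 130.
Intersecting the two: 20 < c ≤ 130.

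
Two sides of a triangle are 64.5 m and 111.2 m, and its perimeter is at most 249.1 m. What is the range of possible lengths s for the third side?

Triangle inequality alone gives 46.7 < s < 175.7.
The perimeter condition gives s ≤ 249.1 − 64.5 − 111.2 = 73.4.
Intersecting the two: 46.7 < s ≤ 73.4.

46.7 < s ≤ 73.4 m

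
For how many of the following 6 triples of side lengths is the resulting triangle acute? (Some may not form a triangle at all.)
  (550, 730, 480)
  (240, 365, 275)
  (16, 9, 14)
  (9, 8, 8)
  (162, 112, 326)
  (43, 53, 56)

(550,730,480): 480²+550² = 532900 = 730² → right
(240,365,275): 240²+275² = 133225 = 365² → right
(16,9,14): 9²+14² = 277 > 256 = 16² → acute
(9,8,8): 8²+8² = 128 > 81 = 9² → acute
(162,112,326): 112+162 ≤ 326, not a triangle
(43,53,56): 43²+53² = 4658 > 3136 = 56² → acute
3 of the 6 are acute.

3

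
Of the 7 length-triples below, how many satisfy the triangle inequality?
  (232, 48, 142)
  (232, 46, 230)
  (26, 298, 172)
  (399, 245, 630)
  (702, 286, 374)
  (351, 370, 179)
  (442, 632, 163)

(48,142,232): 48+142 ≤ 232 → not valid
(46,230,232): 46+230 > 232 → valid
(26,172,298): 26+172 ≤ 298 → not valid
(245,399,630): 245+399 > 630 → valid
(286,374,702): 286+374 ≤ 702 → not valid
(179,351,370): 179+351 > 370 → valid
(163,442,632): 163+442 ≤ 632 → not valid
3 of the 7 triples form a triangle.

3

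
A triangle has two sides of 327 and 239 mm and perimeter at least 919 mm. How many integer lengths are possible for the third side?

213

Triangle inequality: 88 < x < 566. Perimeter ≥ 919 gives x ≥ 919 − 327 − 239 = 353.
So 353 ≤ x < 566; integers 353 through 565: 213 values.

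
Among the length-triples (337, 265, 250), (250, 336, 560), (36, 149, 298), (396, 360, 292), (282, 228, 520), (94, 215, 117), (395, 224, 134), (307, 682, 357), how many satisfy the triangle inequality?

(250,265,337): 250+265 > 337 → valid
(250,336,560): 250+336 > 560 → valid
(36,149,298): 36+149 ≤ 298 → not valid
(292,360,396): 292+360 > 396 → valid
(228,282,520): 228+282 ≤ 520 → not valid
(94,117,215): 94+117 ≤ 215 → not valid
(134,224,395): 134+224 ≤ 395 → not valid
(307,357,682): 307+357 ≤ 682 → not valid
3 of the 8 triples form a triangle.

3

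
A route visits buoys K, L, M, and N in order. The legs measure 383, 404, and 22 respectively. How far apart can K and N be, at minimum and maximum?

The maximum is all hops collinear in one direction: 383 + 404 + 22 = 809.
The longest hop is 404; the others sum to 405. Since 404 ≤ 405, the path can fold back on itself completely, so the minimum distance is 0.

0 ≤ KN ≤ 809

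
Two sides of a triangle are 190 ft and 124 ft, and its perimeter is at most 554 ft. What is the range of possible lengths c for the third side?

66 < c ≤ 240

Triangle inequality alone gives 66 < c < 314.
The perimeter condition gives c ≤ 554 − 190 − 124 = 240.
Intersecting the two: 66 < c ≤ 240.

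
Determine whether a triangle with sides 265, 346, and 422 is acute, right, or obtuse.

acute

Compare the square of the longest side to the sum of squares of the other two: 265² + 346² = 189941 > 178084 = 422².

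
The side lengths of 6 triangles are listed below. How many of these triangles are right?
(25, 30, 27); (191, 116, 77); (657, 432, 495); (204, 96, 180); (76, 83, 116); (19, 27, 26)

(25,30,27): 25²+27² = 1354 > 900 = 30² → acute
(191,116,77): 77²+116² = 19385 < 36481 = 191² → obtuse
(657,432,495): 432²+495² = 431649 = 657² → right
(204,96,180): 96²+180² = 41616 = 204² → right
(76,83,116): 76²+83² = 12665 < 13456 = 116² → obtuse
(19,27,26): 19²+26² = 1037 > 729 = 27² → acute
2 of the 6 are right.

2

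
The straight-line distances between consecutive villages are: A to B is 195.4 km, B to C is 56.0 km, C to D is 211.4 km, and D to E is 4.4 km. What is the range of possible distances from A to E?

0 ≤ AE ≤ 467.2 km

The maximum is all hops collinear in one direction: 195.4 + 56.0 + 211.4 + 4.4 = 467.2.
The longest hop is 211.4; the others sum to 255.8. Since 211.4 ≤ 255.8, the path can fold back on itself completely, so the minimum distance is 0.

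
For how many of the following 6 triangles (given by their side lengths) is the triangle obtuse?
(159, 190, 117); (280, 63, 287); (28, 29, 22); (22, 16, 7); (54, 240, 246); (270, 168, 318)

(159,190,117): 117²+159² = 38970 > 36100 = 190² → acute
(280,63,287): 63²+280² = 82369 = 287² → right
(28,29,22): 22²+28² = 1268 > 841 = 29² → acute
(22,16,7): 7²+16² = 305 < 484 = 22² → obtuse
(54,240,246): 54²+240² = 60516 = 246² → right
(270,168,318): 168²+270² = 101124 = 318² → right
1 of the 6 is obtuse.

1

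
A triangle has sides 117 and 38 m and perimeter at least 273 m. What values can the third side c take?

Triangle inequality alone gives 79 < c < 155.
The perimeter condition gives c ≥ 273 − 117 − 38 = 118.
Intersecting the two: 118 ≤ c < 155.

118 ≤ c < 155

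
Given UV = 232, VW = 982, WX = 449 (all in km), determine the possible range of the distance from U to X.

301 ≤ UX ≤ 1663 km

The maximum is all hops collinear in one direction: 232 + 982 + 449 = 1663.
The longest hop is 982; the others sum to 681. Folding the others back against it leaves at least 982 − 681 = 301.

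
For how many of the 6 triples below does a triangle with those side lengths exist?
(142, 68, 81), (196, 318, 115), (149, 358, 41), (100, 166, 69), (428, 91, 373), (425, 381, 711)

4

(68,81,142): 68+81 > 142 → valid
(115,196,318): 115+196 ≤ 318 → not valid
(41,149,358): 41+149 ≤ 358 → not valid
(69,100,166): 69+100 > 166 → valid
(91,373,428): 91+373 > 428 → valid
(381,425,711): 381+425 > 711 → valid
4 of the 6 triples form a triangle.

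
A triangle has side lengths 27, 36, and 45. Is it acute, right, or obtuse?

Compare the square of the longest side to the sum of squares of the other two: 27² + 36² = 2025 = 45².

right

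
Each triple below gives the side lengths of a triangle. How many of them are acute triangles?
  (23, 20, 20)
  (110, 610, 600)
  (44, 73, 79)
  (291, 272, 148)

(23,20,20): 20²+20² = 800 > 529 = 23² → acute
(110,610,600): 110²+600² = 372100 = 610² → right
(44,73,79): 44²+73² = 7265 > 6241 = 79² → acute
(291,272,148): 148²+272² = 95888 > 84681 = 291² → acute
3 of the 4 are acute.

3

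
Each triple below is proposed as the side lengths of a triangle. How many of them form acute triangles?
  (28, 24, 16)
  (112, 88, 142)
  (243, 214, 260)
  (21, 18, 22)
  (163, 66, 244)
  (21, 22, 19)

5

(28,24,16): 16²+24² = 832 > 784 = 28² → acute
(112,88,142): 88²+112² = 20288 > 20164 = 142² → acute
(243,214,260): 214²+243² = 104845 > 67600 = 260² → acute
(21,18,22): 18²+21² = 765 > 484 = 22² → acute
(163,66,244): 66+163 ≤ 244, not a triangle
(21,22,19): 19²+21² = 802 > 484 = 22² → acute
5 of the 6 are acute.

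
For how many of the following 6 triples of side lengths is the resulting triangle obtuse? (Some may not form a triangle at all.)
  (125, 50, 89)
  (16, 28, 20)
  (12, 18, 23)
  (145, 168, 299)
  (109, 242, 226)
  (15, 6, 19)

(125,50,89): 50²+89² = 10421 < 15625 = 125² → obtuse
(16,28,20): 16²+20² = 656 < 784 = 28² → obtuse
(12,18,23): 12²+18² = 468 < 529 = 23² → obtuse
(145,168,299): 145²+168² = 49249 < 89401 = 299² → obtuse
(109,242,226): 109²+226² = 62957 > 58564 = 242² → acute
(15,6,19): 6²+15² = 261 < 361 = 19² → obtuse
5 of the 6 are obtuse.

5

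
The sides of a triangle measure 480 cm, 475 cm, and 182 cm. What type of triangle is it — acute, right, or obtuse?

Compare the square of the longest side to the sum of squares of the other two: 182² + 475² = 258749 > 230400 = 480².

acute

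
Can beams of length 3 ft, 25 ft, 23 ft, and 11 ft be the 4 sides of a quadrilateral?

A quadrilateral exists iff every side is shorter than the sum of the others — equivalently, the longest side is less than the sum of the rest.
Longest side 25 < 37 (sum of the remaining 3), so yes.

Yes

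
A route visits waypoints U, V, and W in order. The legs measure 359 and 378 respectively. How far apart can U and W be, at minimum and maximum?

By the triangle inequality, |359 − 378| ≤ UW ≤ 359 + 378.

19 ≤ UW ≤ 737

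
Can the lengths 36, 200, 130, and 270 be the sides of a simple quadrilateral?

Yes

A quadrilateral exists iff every side is shorter than the sum of the others — equivalently, the longest side is less than the sum of the rest.
Longest side 270 < 366 (sum of the remaining 3), so yes.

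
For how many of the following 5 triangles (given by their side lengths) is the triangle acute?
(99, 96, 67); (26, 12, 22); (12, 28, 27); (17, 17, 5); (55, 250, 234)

(99,96,67): 67²+96² = 13705 > 9801 = 99² → acute
(26,12,22): 12²+22² = 628 < 676 = 26² → obtuse
(12,28,27): 12²+27² = 873 > 784 = 28² → acute
(17,17,5): 5²+17² = 314 > 289 = 17² → acute
(55,250,234): 55²+234² = 57781 < 62500 = 250² → obtuse
3 of the 5 are acute.

3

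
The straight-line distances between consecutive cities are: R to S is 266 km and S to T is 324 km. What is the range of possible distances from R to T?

By the triangle inequality, |266 − 324| ≤ RT ≤ 266 + 324.

58 ≤ RT ≤ 590 km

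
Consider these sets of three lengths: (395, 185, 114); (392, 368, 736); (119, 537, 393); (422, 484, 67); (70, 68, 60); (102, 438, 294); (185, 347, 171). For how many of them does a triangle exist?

4

(114,185,395): 114+185 ≤ 395 → not valid
(368,392,736): 368+392 > 736 → valid
(119,393,537): 119+393 ≤ 537 → not valid
(67,422,484): 67+422 > 484 → valid
(60,68,70): 60+68 > 70 → valid
(102,294,438): 102+294 ≤ 438 → not valid
(171,185,347): 171+185 > 347 → valid
4 of the 7 triples form a triangle.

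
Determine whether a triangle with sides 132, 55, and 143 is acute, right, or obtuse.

Compare the square of the longest side to the sum of squares of the other two: 55² + 132² = 20449 = 143².

right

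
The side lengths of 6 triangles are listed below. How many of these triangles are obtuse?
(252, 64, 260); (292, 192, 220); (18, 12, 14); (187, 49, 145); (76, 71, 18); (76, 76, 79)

2

(252,64,260): 64²+252² = 67600 = 260² → right
(292,192,220): 192²+220² = 85264 = 292² → right
(18,12,14): 12²+14² = 340 > 324 = 18² → acute
(187,49,145): 49²+145² = 23426 < 34969 = 187² → obtuse
(76,71,18): 18²+71² = 5365 < 5776 = 76² → obtuse
(76,76,79): 76²+76² = 11552 > 6241 = 79² → acute
2 of the 6 are obtuse.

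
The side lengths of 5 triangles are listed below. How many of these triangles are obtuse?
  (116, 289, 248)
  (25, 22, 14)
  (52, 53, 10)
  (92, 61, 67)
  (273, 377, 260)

3

(116,289,248): 116²+248² = 74960 < 83521 = 289² → obtuse
(25,22,14): 14²+22² = 680 > 625 = 25² → acute
(52,53,10): 10²+52² = 2804 < 2809 = 53² → obtuse
(92,61,67): 61²+67² = 8210 < 8464 = 92² → obtuse
(273,377,260): 260²+273² = 142129 = 377² → right
3 of the 5 are obtuse.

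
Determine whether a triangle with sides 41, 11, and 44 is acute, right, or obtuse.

obtuse

Compare the square of the longest side to the sum of squares of the other two: 11² + 41² = 1802 < 1936 = 44².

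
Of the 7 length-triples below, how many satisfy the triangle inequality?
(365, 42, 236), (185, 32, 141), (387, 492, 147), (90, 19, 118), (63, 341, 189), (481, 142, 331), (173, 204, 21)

(42,236,365): 42+236 ≤ 365 → not valid
(32,141,185): 32+141 ≤ 185 → not valid
(147,387,492): 147+387 > 492 → valid
(19,90,118): 19+90 ≤ 118 → not valid
(63,189,341): 63+189 ≤ 341 → not valid
(142,331,481): 142+331 ≤ 481 → not valid
(21,173,204): 21+173 ≤ 204 → not valid
1 of the 7 triples forms a triangle.

1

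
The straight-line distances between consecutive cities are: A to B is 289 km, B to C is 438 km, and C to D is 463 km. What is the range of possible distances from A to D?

The maximum is all hops collinear in one direction: 289 + 438 + 463 = 1190.
The longest hop is 463; the others sum to 727. Since 463 ≤ 727, the path can fold back on itself completely, so the minimum distance is 0.

0 ≤ AD ≤ 1190 km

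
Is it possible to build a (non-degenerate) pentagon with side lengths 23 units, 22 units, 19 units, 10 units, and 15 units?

Yes

A pentagon exists iff every side is shorter than the sum of the others — equivalently, the longest side is less than the sum of the rest.
Longest side 23 < 66 (sum of the remaining 4), so yes.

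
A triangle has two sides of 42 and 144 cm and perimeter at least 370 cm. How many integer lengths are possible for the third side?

2

Triangle inequality: 102 < x < 186. Perimeter ≥ 370 gives x ≥ 370 − 42 − 144 = 184.
So 184 ≤ x < 186; integers 184 through 185: 2 values.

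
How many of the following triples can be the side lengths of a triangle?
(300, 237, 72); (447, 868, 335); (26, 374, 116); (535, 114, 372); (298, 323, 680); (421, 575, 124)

1

(72,237,300): 72+237 > 300 → valid
(335,447,868): 335+447 ≤ 868 → not valid
(26,116,374): 26+116 ≤ 374 → not valid
(114,372,535): 114+372 ≤ 535 → not valid
(298,323,680): 298+323 ≤ 680 → not valid
(124,421,575): 124+421 ≤ 575 → not valid
1 of the 6 triples forms a triangle.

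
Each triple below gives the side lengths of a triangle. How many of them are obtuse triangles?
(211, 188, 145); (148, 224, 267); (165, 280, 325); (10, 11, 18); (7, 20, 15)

2

(211,188,145): 145²+188² = 56369 > 44521 = 211² → acute
(148,224,267): 148²+224² = 72080 > 71289 = 267² → acute
(165,280,325): 165²+280² = 105625 = 325² → right
(10,11,18): 10²+11² = 221 < 324 = 18² → obtuse
(7,20,15): 7²+15² = 274 < 400 = 20² → obtuse
2 of the 5 are obtuse.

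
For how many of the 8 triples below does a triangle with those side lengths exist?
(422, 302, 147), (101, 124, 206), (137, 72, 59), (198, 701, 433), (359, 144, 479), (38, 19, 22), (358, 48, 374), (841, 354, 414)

(147,302,422): 147+302 > 422 → valid
(101,124,206): 101+124 > 206 → valid
(59,72,137): 59+72 ≤ 137 → not valid
(198,433,701): 198+433 ≤ 701 → not valid
(144,359,479): 144+359 > 479 → valid
(19,22,38): 19+22 > 38 → valid
(48,358,374): 48+358 > 374 → valid
(354,414,841): 354+414 ≤ 841 → not valid
5 of the 8 triples form a triangle.

5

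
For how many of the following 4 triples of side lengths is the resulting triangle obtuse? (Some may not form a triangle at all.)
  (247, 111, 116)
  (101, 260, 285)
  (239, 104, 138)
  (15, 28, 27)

(247,111,116): 111+116 ≤ 247, not a triangle
(101,260,285): 101²+260² = 77801 < 81225 = 285² → obtuse
(239,104,138): 104²+138² = 29860 < 57121 = 239² → obtuse
(15,28,27): 15²+27² = 954 > 784 = 28² → acute
2 of the 4 are obtuse.

2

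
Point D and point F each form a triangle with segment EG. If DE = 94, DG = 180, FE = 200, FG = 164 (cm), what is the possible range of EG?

From triangle DEG: |94 − 180| < EG < 94 + 180, i.e. 86 < EG < 274.
From triangle FEG: 36 < EG < 364.
Both must hold, so EG lies in the intersection.

86 < EG < 274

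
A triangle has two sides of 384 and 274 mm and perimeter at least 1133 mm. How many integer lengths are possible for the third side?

183

Triangle inequality: 110 < x < 658. Perimeter ≥ 1133 gives x ≥ 1133 − 384 − 274 = 475.
So 475 ≤ x < 658; integers 475 through 657: 183 values.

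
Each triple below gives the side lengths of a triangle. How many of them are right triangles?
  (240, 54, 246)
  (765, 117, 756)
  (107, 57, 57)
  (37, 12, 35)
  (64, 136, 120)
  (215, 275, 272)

4

(240,54,246): 54²+240² = 60516 = 246² → right
(765,117,756): 117²+756² = 585225 = 765² → right
(107,57,57): 57²+57² = 6498 < 11449 = 107² → obtuse
(37,12,35): 12²+35² = 1369 = 37² → right
(64,136,120): 64²+120² = 18496 = 136² → right
(215,275,272): 215²+272² = 120209 > 75625 = 275² → acute
4 of the 6 are right.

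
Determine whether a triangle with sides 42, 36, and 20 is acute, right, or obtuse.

Compare the square of the longest side to the sum of squares of the other two: 20² + 36² = 1696 < 1764 = 42².

obtuse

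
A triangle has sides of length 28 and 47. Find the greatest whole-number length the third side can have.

The third side must be strictly less than 28 + 47 = 75.
The largest integer below 75 is 74.

74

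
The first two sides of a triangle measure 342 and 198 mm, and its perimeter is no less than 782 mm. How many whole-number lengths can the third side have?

Triangle inequality: 144 < x < 540. Perimeter ≥ 782 gives x ≥ 782 − 342 − 198 = 242.
So 242 ≤ x < 540; integers 242 through 539: 298 values.

298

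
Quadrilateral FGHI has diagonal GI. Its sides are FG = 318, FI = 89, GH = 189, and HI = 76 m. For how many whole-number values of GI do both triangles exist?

From triangle FGI: 229 < GI < 407.
From triangle HGI: 113 < GI < 265.
Intersection: 229 < GI < 265, so integers 230 through 264: 35 values.

35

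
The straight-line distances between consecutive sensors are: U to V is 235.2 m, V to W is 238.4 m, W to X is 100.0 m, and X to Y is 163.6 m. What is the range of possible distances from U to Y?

0 ≤ UY ≤ 737.2 m

The maximum is all hops collinear in one direction: 235.2 + 238.4 + 100.0 + 163.6 = 737.2.
The longest hop is 238.4; the others sum to 498.8. Since 238.4 ≤ 498.8, the path can fold back on itself completely, so the minimum distance is 0.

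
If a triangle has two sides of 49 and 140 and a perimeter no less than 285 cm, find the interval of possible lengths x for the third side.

96 ≤ x < 189 cm

Triangle inequality alone gives 91 < x < 189.
The perimeter condition gives x ≥ 285 − 49 − 140 = 96.
Intersecting the two: 96 ≤ x < 189.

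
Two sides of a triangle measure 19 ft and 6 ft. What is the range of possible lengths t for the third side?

13 < t < 25

By the triangle inequality, t must be less than 19 + 6 = 25 and greater than |19 − 6| = 13.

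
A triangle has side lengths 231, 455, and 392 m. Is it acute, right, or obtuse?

right

Compare the square of the longest side to the sum of squares of the other two: 231² + 392² = 207025 = 455².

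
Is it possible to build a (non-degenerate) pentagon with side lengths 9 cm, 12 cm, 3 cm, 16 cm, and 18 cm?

A pentagon exists iff every side is shorter than the sum of the others — equivalently, the longest side is less than the sum of the rest.
Longest side 18 < 40 (sum of the remaining 4), so yes.

Yes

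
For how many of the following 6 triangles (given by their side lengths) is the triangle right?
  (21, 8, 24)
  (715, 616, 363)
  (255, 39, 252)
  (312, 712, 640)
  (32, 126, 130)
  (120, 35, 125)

5

(21,8,24): 8²+21² = 505 < 576 = 24² → obtuse
(715,616,363): 363²+616² = 511225 = 715² → right
(255,39,252): 39²+252² = 65025 = 255² → right
(312,712,640): 312²+640² = 506944 = 712² → right
(32,126,130): 32²+126² = 16900 = 130² → right
(120,35,125): 35²+120² = 15625 = 125² → right
5 of the 6 are right.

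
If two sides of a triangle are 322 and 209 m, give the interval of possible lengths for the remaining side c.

113 < c < 531 (m)

By the triangle inequality, c must be less than 322 + 209 = 531 and greater than |322 − 209| = 113.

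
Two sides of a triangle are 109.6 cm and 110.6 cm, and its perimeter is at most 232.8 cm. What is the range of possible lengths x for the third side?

Triangle inequality alone gives 1.0 < x < 220.2.
The perimeter condition gives x ≤ 232.8 − 109.6 − 110.6 = 12.6.
Intersecting the two: 1.0 < x ≤ 12.6.

1.0 < x ≤ 12.6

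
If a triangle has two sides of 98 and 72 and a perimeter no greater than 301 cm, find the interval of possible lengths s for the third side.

26 < s ≤ 131

Triangle inequality alone gives 26 < s < 170.
The perimeter condition gives s ≤ 301 − 98 − 72 = 131.
Intersecting the two: 26 < s ≤ 131.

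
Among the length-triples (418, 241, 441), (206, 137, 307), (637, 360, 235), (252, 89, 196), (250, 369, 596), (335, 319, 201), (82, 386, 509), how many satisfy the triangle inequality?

(241,418,441): 241+418 > 441 → valid
(137,206,307): 137+206 > 307 → valid
(235,360,637): 235+360 ≤ 637 → not valid
(89,196,252): 89+196 > 252 → valid
(250,369,596): 250+369 > 596 → valid
(201,319,335): 201+319 > 335 → valid
(82,386,509): 82+386 ≤ 509 → not valid
5 of the 7 triples form a triangle.

5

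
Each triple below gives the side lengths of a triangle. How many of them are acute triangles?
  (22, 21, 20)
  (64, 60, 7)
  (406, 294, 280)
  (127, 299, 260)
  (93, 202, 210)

2

(22,21,20): 20²+21² = 841 > 484 = 22² → acute
(64,60,7): 7²+60² = 3649 < 4096 = 64² → obtuse
(406,294,280): 280²+294² = 164836 = 406² → right
(127,299,260): 127²+260² = 83729 < 89401 = 299² → obtuse
(93,202,210): 93²+202² = 49453 > 44100 = 210² → acute
2 of the 5 are acute.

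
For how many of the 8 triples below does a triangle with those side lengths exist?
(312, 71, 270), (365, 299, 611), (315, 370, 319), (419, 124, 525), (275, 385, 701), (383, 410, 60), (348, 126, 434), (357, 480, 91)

6

(71,270,312): 71+270 > 312 → valid
(299,365,611): 299+365 > 611 → valid
(315,319,370): 315+319 > 370 → valid
(124,419,525): 124+419 > 525 → valid
(275,385,701): 275+385 ≤ 701 → not valid
(60,383,410): 60+383 > 410 → valid
(126,348,434): 126+348 > 434 → valid
(91,357,480): 91+357 ≤ 480 → not valid
6 of the 8 triples form a triangle.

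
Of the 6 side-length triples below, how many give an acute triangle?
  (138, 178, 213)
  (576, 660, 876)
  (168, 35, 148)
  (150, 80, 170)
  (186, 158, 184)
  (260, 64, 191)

(138,178,213): 138²+178² = 50728 > 45369 = 213² → acute
(576,660,876): 576²+660² = 767376 = 876² → right
(168,35,148): 35²+148² = 23129 < 28224 = 168² → obtuse
(150,80,170): 80²+150² = 28900 = 170² → right
(186,158,184): 158²+184² = 58820 > 34596 = 186² → acute
(260,64,191): 64+191 ≤ 260, not a triangle
2 of the 6 are acute.

2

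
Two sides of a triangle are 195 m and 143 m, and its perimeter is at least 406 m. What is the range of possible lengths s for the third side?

Triangle inequality alone gives 52 < s < 338.
The perimeter condition gives s ≥ 406 − 195 − 143 = 68.
Intersecting the two: 68 ≤ s < 338.

68 ≤ s < 338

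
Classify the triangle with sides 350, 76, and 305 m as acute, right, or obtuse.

obtuse

Compare the square of the longest side to the sum of squares of the other two: 76² + 305² = 98801 < 122500 = 350².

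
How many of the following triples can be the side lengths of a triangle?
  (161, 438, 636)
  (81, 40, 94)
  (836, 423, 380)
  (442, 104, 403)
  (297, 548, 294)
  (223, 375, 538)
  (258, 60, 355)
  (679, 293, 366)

4

(161,438,636): 161+438 ≤ 636 → not valid
(40,81,94): 40+81 > 94 → valid
(380,423,836): 380+423 ≤ 836 → not valid
(104,403,442): 104+403 > 442 → valid
(294,297,548): 294+297 > 548 → valid
(223,375,538): 223+375 > 538 → valid
(60,258,355): 60+258 ≤ 355 → not valid
(293,366,679): 293+366 ≤ 679 → not valid
4 of the 8 triples form a triangle.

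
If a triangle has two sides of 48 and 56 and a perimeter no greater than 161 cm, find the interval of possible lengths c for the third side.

8 < c ≤ 57 cm

Triangle inequality alone gives 8 < c < 104.
The perimeter condition gives c ≤ 161 − 48 − 56 = 57.
Intersecting the two: 8 < c ≤ 57.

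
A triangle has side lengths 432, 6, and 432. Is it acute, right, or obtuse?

Compare the square of the longest side to the sum of squares of the other two: 6² + 432² = 186660 > 186624 = 432².

acute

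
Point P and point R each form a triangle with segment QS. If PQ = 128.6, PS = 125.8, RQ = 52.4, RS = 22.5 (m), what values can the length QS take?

From triangle PQS: |128.6 − 125.8| < QS < 128.6 + 125.8, i.e. 2.8 < QS < 254.4.
From triangle RQS: 29.9 < QS < 74.9.
Both must hold, so QS lies in the intersection.

29.9 < QS < 74.9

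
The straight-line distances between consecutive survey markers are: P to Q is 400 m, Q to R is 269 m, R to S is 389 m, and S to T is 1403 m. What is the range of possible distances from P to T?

The maximum is all hops collinear in one direction: 400 + 269 + 389 + 1403 = 2461.
The longest hop is 1403; the others sum to 1058. Folding the others back against it leaves at least 1403 − 1058 = 345.

345 ≤ PT ≤ 2461 m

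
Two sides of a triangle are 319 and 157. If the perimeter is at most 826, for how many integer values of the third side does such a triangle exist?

Triangle inequality: 162 < x < 476. Perimeter ≤ 826 gives x ≤ 826 − 319 − 157 = 350.
So 162 < x ≤ 350; integers 163 through 350: 188 values.

188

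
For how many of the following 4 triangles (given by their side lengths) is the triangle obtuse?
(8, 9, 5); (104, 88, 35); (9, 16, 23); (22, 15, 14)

3

(8,9,5): 5²+8² = 89 > 81 = 9² → acute
(104,88,35): 35²+88² = 8969 < 10816 = 104² → obtuse
(9,16,23): 9²+16² = 337 < 529 = 23² → obtuse
(22,15,14): 14²+15² = 421 < 484 = 22² → obtuse
3 of the 4 are obtuse.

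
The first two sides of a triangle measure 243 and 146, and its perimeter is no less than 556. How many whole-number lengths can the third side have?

Triangle inequality: 97 < x < 389. Perimeter ≥ 556 gives x ≥ 556 − 243 − 146 = 167.
So 167 ≤ x < 389; integers 167 through 388: 222 values.

222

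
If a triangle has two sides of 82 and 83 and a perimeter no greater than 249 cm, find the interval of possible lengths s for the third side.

1 < s ≤ 84

Triangle inequality alone gives 1 < s < 165.
The perimeter condition gives s ≤ 249 − 82 − 83 = 84.
Intersecting the two: 1 < s ≤ 84.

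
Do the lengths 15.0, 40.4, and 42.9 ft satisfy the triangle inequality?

Yes

The longest side is 42.9, and the other two sum to 55.4.
Since 55.4 > 42.9, the triangle inequality holds.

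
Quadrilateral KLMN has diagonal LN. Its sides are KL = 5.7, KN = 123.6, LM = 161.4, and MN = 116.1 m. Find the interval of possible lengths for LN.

From triangle KLN: |5.7 − 123.6| < LN < 5.7 + 123.6, i.e. 117.9 < LN < 129.3.
From triangle MLN: 45.3 < LN < 277.5.
Both must hold, so LN lies in the intersection.

117.9 < LN < 129.3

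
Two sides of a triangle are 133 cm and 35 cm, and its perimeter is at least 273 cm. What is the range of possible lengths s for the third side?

105 ≤ s < 168

Triangle inequality alone gives 98 < s < 168.
The perimeter condition gives s ≥ 273 − 133 − 35 = 105.
Intersecting the two: 105 ≤ s < 168.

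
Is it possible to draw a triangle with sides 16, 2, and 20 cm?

The longest side is 20, but the other two sum to only 18.
18 < 20, so the triangle inequality fails.

No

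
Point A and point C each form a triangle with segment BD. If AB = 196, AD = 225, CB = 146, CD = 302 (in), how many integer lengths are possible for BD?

From triangle ABD: 29 < BD < 421.
From triangle CBD: 156 < BD < 448.
Intersection: 156 < BD < 421, so integers 157 through 420: 264 values.

264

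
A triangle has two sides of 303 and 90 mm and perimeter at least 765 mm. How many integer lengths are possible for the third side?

Triangle inequality: 213 < x < 393. Perimeter ≥ 765 gives x ≥ 765 − 303 − 90 = 372.
So 372 ≤ x < 393; integers 372 through 392: 21 values.

21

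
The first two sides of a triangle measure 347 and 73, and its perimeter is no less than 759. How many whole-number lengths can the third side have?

81

Triangle inequality: 274 < x < 420. Perimeter ≥ 759 gives x ≥ 759 − 347 − 73 = 339.
So 339 ≤ x < 420; integers 339 through 419: 81 values.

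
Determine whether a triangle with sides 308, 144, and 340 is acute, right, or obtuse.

Compare the square of the longest side to the sum of squares of the other two: 144² + 308² = 115600 = 340².

right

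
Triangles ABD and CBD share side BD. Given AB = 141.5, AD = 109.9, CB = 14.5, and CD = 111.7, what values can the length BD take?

From triangle ABD: |141.5 − 109.9| < BD < 141.5 + 109.9, i.e. 31.6 < BD < 251.4.
From triangle CBD: 97.2 < BD < 126.2.
Both must hold, so BD lies in the intersection.

97.2 < BD < 126.2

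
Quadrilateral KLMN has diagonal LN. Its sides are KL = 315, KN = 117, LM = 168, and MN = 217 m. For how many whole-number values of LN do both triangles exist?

From triangle KLN: 198 < LN < 432.
From triangle MLN: 49 < LN < 385.
Intersection: 198 < LN < 385, so integers 199 through 384: 186 values.

186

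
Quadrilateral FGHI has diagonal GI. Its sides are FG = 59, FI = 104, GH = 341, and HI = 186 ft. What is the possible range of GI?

From triangle FGI: |59 − 104| < GI < 59 + 104, i.e. 45 < GI < 163.
From triangle HGI: 155 < GI < 527.
Both must hold, so GI lies in the intersection.

155 < GI < 163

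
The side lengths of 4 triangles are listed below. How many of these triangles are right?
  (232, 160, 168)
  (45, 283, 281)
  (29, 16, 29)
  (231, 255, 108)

(232,160,168): 160²+168² = 53824 = 232² → right
(45,283,281): 45²+281² = 80986 > 80089 = 283² → acute
(29,16,29): 16²+29² = 1097 > 841 = 29² → acute
(231,255,108): 108²+231² = 65025 = 255² → right
2 of the 4 are right.

2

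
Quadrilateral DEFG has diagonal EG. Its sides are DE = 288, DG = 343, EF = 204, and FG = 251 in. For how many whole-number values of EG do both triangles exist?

399

From triangle DEG: 55 < EG < 631.
From triangle FEG: 47 < EG < 455.
Intersection: 55 < EG < 455, so integers 56 through 454: 399 values.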